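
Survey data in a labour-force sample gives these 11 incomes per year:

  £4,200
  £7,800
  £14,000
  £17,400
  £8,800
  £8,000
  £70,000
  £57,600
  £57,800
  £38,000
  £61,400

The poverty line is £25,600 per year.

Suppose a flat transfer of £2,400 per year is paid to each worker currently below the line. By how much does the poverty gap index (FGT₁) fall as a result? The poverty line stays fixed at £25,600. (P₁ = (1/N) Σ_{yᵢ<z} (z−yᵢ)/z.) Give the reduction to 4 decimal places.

Before: below the line — £4,200, £7,800, £8,000, £8,800, £14,000, £17,400; poverty gap index (FGT₁) = 0.331676.
After the £2,400 transfer: below the line — £6,600, £10,200, £10,400, £11,200, £16,400, £19,800; poverty gap index (FGT₁) = 0.280540.
Reduction = 0.331676 − 0.280540 = 0.0511.

0.0511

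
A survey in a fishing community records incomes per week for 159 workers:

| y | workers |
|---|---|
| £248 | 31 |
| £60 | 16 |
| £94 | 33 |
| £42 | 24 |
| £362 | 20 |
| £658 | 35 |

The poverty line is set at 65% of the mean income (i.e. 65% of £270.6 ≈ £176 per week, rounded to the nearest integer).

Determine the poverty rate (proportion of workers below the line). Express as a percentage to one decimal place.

73 of the 159 workers have income below £176.
H = 73/159 = 45.9%.

45.9%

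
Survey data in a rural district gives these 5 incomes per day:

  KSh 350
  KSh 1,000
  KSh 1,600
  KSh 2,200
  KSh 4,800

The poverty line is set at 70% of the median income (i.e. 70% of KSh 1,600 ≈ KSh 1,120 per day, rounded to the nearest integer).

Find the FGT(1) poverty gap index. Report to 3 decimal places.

Incomes under z: KSh 350, KSh 1,000 (q = 2 of N = 5).
Shortfall ratios: (1120−350)/1120 = 0.6875; (1120−1000)/1120 = 0.1071.
Σ = 0.794643. Dividing by the full population N = 5 gives P₁ = 0.159.

0.159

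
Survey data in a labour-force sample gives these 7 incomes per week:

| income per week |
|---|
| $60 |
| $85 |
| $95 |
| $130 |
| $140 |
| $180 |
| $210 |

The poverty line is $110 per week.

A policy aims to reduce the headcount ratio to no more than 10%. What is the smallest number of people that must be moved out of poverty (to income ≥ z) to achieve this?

3

3 of the 7 people are poor, so H = 3/7 = 0.429.
A headcount ratio of at most 10% allows at most ⌊0.10 × 7⌋ = 0 poor people.
So at least 3 − 0 = 3 must be lifted.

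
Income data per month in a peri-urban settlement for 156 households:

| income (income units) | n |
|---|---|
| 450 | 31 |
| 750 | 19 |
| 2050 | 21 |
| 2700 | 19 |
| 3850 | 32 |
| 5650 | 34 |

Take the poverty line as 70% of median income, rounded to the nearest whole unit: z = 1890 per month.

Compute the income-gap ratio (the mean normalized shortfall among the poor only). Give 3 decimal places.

Below z: 31×450, 19×750 (q = 50 of N = 156).
Shortfall ratios (z−y)/z: 0.7619 (×31), 0.6032 (×19); sum = 35.079365.
I averages over the q = 50 poor units only: 35.079365 / 50 = 0.702.

0.702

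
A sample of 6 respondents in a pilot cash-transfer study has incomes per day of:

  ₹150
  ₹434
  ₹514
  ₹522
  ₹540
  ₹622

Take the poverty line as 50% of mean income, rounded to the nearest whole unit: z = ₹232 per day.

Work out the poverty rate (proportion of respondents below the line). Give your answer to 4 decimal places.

0.1667

1 of the 6 respondents have income below ₹232.
H = 1/6 = 0.1667.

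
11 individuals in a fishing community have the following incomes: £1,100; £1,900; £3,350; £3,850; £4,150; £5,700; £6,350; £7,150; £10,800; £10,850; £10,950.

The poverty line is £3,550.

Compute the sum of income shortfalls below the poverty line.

£4,300

Below the line: £1,100, £1,900, £3,350 (q = 3 of N = 11).
Individual gaps: 3550−1100 = 2450; 3550−1900 = 1650; 3550−3350 = 200.
Aggregate gap = £4,300.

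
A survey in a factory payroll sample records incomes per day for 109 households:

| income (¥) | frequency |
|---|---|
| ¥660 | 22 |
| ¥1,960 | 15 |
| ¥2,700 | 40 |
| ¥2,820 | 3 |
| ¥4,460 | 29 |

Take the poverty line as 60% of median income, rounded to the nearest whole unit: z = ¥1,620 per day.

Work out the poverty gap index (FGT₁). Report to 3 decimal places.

0.120

Incomes under z: 22×¥660 (q = 22 of N = 109).
Relative gaps: (1620−660)/1620 = 0.5926 (×22).
Sum of shortfalls = 13.037037; P₁ averages over all N: 13.037037 / 109 = 0.120.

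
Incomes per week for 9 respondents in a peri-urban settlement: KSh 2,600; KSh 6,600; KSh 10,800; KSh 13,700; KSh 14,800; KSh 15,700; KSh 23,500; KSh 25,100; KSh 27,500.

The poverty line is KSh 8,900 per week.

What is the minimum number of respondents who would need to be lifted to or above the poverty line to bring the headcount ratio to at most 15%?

Currently q = 2 of N = 9 are below the line (H = 0.222).
A headcount ratio of at most 15% allows at most ⌊0.15 × 9⌋ = 1 poor respondents.
So at least 2 − 1 = 1 must be lifted.

1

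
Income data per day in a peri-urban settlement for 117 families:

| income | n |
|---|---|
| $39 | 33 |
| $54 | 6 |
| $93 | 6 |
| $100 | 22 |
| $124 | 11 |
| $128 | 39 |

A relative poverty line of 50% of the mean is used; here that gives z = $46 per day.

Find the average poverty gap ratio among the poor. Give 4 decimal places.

Incomes under z: 33×$39 (q = 33 of N = 117).
Relative gaps: 0.1522 (×33); sum = 5.021739.
The income-gap ratio divides by q (the poor only): 5.021739 / 33 = 0.1522.

0.1522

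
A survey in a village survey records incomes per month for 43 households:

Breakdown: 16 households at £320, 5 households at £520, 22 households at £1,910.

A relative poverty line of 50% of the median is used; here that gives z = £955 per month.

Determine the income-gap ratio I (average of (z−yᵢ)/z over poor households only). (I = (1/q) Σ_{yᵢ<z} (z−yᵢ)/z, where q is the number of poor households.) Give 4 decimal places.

0.6151

Poor units: 16×£320, 5×£520 (q = 21 of N = 43).
Shortfall ratios (z−y)/z: 0.6649 (×16), 0.4555 (×5); sum = 12.916230.
The income-gap ratio divides by q (the poor only): 12.916230 / 21 = 0.6151.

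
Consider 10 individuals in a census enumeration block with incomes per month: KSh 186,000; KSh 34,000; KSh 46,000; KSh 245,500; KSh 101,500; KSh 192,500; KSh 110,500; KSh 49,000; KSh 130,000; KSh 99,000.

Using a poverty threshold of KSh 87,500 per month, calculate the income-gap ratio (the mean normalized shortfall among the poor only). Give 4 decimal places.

0.5086

Below the line: KSh 34,000, KSh 46,000, KSh 49,000 (q = 3 of N = 10).
Relative gaps: 0.6114, 0.4743, 0.4400; sum = 1.525714.
I averages over the q = 3 poor units only: 1.525714 / 3 = 0.5086.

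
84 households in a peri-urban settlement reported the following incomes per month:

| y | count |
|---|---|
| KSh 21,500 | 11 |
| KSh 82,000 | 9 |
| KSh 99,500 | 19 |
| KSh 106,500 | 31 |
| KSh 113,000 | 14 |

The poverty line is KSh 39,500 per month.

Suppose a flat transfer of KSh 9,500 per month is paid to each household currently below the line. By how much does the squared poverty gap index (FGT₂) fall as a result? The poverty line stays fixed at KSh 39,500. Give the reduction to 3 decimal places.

0.021

Before: below the line — 11×KSh 21,500; squared poverty gap index (FGT₂) = 0.02719.
After the KSh 9,500 transfer: below the line — 11×KSh 31,000; squared poverty gap index (FGT₂) = 0.00606.
Reduction = 0.02719 − 0.00606 = 0.021.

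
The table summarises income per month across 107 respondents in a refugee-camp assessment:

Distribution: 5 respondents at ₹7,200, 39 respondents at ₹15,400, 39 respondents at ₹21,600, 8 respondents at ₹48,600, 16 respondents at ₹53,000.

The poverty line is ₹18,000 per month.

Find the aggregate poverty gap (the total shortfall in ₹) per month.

Incomes under z: 5×₹7,200, 39×₹15,400 (q = 44 of N = 107).
Individual gaps: 5×(18000−7200) = 54000; 39×(18000−15400) = 101400.
Aggregate gap = ₹155,400.

₹155,400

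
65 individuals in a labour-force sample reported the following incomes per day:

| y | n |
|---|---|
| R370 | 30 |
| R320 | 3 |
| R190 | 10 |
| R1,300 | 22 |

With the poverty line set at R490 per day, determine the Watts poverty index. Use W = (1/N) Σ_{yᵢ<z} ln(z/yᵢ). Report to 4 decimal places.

0.2951

Below z: 10×R190, 3×R320, 30×R370 (q = 43 of N = 65).
Log gaps: ln(490/190) = 0.9474 (×10); ln(490/320) = 0.4261 (×3); ln(490/370) = 0.2809 (×30).
W = 19.179138 / 65 = 0.2951.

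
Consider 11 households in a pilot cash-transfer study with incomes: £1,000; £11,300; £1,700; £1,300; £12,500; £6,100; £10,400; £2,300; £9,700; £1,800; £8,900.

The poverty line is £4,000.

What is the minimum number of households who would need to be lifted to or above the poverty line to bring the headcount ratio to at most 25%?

Currently q = 5 of N = 11 are below the line (H = 0.455).
A headcount ratio of at most 25% allows at most ⌊0.25 × 11⌋ = 2 poor households.
So at least 5 − 2 = 3 must be lifted.

3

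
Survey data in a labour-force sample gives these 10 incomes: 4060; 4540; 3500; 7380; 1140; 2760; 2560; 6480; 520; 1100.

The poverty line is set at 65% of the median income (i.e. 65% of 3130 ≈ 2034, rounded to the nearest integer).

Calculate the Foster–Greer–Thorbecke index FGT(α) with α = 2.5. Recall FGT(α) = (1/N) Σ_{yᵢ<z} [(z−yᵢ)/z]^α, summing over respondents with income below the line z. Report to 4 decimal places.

0.0749

Below z: 520, 1100, 1140 (q = 3 of N = 10).
Normalized shortfalls: (2034−520)/2034 = 0.7443; (2034−1100)/2034 = 0.4592; (2034−1140)/2034 = 0.4395.
Raised to α = 2.5: 0.47801; 0.14289; 0.12808.
Sum = 0.748972; FGT(2.5) = 0.748972 / 10 = 0.0749.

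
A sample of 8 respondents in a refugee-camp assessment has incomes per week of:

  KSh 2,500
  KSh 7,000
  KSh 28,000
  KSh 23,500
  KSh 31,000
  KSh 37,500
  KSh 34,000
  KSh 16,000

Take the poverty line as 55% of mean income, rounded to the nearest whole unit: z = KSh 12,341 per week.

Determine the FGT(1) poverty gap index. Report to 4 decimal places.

0.1538

Incomes under z: KSh 2,500, KSh 7,000 (q = 2 of N = 8).
Shortfall ratios: (12341−2500)/12341 = 0.7974; (12341−7000)/12341 = 0.4328.
Sum of shortfalls = 1.230208; P₁ averages over all N: 1.230208 / 8 = 0.1538.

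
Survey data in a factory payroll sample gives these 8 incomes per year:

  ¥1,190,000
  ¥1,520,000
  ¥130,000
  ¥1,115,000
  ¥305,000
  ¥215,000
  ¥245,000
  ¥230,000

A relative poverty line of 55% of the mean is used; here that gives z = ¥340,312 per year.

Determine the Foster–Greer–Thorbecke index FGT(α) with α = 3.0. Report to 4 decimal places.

0.0429

Poor units: ¥130,000, ¥215,000, ¥230,000, ¥245,000, ¥305,000 (q = 5 of N = 8).
Shortfall ratios: (340312−130000)/340312 = 0.6180; (340312−215000)/340312 = 0.3682; (340312−230000)/340312 = 0.3241; (340312−245000)/340312 = 0.2801; (340312−305000)/340312 = 0.1038.
Raised to α = 3.0: 0.23603; 0.04993; 0.03406; 0.02197; 0.00112.
Sum = 0.343100; FGT(3.0) = 0.343100 / 8 = 0.0429.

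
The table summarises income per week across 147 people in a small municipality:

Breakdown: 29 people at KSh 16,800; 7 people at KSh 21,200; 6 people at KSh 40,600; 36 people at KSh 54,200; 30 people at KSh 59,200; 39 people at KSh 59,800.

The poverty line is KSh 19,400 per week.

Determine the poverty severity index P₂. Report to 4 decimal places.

Incomes under z: 29×KSh 16,800 (q = 29 of N = 147).
Gap ratios (z−y)/z: (19400−16800)/19400 = 0.1340 (×29).
Squared: 0.0180 (×29).
Sum = 0.520884; P₂ = 0.520884 / 147 = 0.0035.

0.0035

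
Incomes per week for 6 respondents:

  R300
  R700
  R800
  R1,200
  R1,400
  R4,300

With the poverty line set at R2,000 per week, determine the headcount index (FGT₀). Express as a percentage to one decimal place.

5 of the 6 respondents have income below R2,000.
H = 5/6 = 83.3%.

83.3%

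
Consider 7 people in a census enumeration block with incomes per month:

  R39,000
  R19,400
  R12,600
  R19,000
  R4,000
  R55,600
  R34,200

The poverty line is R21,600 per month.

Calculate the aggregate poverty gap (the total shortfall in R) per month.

Below z: R4,000, R12,600, R19,000, R19,400 (q = 4 of N = 7).
Individual gaps: 21600−4000 = 17600; 21600−12600 = 9000; 21600−19000 = 2600; 21600−19400 = 2200.
Aggregate gap = R31,400.

R31,400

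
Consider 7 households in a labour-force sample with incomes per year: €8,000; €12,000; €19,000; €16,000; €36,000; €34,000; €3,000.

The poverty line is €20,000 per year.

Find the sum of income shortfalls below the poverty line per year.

Incomes under z: €3,000, €8,000, €12,000, €16,000, €19,000 (q = 5 of N = 7).
Individual gaps: 20000−3000 = 17000; 20000−8000 = 12000; 20000−12000 = 8000; 20000−16000 = 4000; 20000−19000 = 1000.
Aggregate gap = €42,000.

€42,000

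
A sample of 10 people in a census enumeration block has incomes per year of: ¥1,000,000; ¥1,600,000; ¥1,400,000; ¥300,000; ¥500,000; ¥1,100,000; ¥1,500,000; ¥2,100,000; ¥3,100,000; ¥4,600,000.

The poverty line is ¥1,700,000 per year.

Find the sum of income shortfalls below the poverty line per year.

¥4,500,000

Below z: ¥300,000, ¥500,000, ¥1,000,000, ¥1,100,000, ¥1,400,000, ¥1,500,000, ¥1,600,000 (q = 7 of N = 10).
Individual gaps: 1700000−300000 = 1400000; 1700000−500000 = 1200000; 1700000−1000000 = 700000; 1700000−1100000 = 600000; 1700000−1400000 = 300000; 1700000−1500000 = 200000; 1700000−1600000 = 100000.
Aggregate gap = ¥4,500,000.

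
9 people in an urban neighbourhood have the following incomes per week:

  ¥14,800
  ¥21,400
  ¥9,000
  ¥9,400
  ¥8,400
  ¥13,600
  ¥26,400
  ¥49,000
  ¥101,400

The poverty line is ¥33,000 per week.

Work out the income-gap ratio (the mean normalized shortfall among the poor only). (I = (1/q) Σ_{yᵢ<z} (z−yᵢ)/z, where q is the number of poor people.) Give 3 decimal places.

0.554

Poor units: ¥8,400, ¥9,000, ¥9,400, ¥13,600, ¥14,800, ¥21,400, ¥26,400 (q = 7 of N = 9).
Shortfall ratios (z−y)/z: 0.7455, 0.7273, 0.7152, 0.5879, 0.5515, 0.3515, 0.2000; sum = 3.878788.
The income-gap ratio divides by q (the poor only): 3.878788 / 7 = 0.554.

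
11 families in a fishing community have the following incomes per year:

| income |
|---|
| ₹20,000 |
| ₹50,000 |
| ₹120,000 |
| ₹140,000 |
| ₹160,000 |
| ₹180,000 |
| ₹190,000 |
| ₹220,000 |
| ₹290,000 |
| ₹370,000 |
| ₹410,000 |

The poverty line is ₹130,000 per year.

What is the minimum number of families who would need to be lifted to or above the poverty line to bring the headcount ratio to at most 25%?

1

Currently q = 3 of N = 11 are below the line (H = 0.273).
A headcount ratio of at most 25% allows at most ⌊0.25 × 11⌋ = 2 poor families.
So at least 3 − 2 = 1 must be lifted.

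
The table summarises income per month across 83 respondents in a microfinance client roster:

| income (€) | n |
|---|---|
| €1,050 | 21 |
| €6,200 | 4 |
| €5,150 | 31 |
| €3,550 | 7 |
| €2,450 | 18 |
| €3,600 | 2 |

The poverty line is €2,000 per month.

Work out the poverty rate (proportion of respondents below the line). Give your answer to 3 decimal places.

21 of the 83 respondents have income below €2,000.
H = 21/83 = 0.253.

0.253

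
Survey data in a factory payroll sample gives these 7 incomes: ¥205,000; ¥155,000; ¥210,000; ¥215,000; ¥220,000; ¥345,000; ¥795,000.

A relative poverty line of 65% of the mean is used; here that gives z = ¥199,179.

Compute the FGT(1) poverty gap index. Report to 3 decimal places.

0.032

Incomes under z: ¥155,000 (q = 1 of N = 7).
Normalized shortfalls: (199179−155000)/199179 = 0.2218.
Σ = 0.221806. Dividing by the full population N = 7 gives P₁ = 0.032.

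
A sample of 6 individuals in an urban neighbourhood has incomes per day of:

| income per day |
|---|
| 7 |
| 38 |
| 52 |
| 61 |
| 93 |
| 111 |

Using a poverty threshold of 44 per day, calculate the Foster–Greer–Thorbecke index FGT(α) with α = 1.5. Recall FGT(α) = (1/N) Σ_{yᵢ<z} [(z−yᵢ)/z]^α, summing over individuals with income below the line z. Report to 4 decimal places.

Poor units: 7, 38 (q = 2 of N = 6).
Normalized shortfalls: (44−7)/44 = 0.8409; (44−38)/44 = 0.1364.
Raised to α = 1.5: 0.77112; 0.05036.
Sum = 0.821478; FGT(1.5) = 0.821478 / 6 = 0.1369.

0.1369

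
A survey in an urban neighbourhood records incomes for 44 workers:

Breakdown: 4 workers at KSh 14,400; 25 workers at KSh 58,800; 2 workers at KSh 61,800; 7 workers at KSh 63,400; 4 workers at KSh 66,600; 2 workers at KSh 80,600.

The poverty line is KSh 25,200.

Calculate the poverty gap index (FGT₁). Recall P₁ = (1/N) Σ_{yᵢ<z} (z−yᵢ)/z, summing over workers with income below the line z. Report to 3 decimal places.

0.039

Below z: 4×KSh 14,400 (q = 4 of N = 44).
Shortfall ratios: (25200−14400)/25200 = 0.4286 (×4).
Sum of shortfalls = 1.714286; P₁ averages over all N: 1.714286 / 44 = 0.039.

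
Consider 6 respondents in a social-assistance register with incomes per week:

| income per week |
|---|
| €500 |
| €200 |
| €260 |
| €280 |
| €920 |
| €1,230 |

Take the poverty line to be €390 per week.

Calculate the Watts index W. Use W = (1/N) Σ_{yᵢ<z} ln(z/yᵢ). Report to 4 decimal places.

Poor units: €200, €260, €280 (q = 3 of N = 6).
Log shortfalls: ln(390/200) = 0.6678; ln(390/260) = 0.4055; ln(390/280) = 0.3314.
W = 1.404652 / 6 = 0.2341.

0.2341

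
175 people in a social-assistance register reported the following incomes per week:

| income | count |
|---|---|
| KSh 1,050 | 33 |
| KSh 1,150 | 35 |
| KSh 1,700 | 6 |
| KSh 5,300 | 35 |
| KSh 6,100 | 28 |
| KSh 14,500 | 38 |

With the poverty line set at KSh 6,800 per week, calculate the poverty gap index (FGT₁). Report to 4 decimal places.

Below z: 33×KSh 1,050, 35×KSh 1,150, 6×KSh 1,700, 35×KSh 5,300, 28×KSh 6,100 (q = 137 of N = 175).
Normalized shortfalls: (6800−1050)/6800 = 0.8456 (×33); (6800−1150)/6800 = 0.8309 (×35); (6800−1700)/6800 = 0.7500 (×6); (6800−5300)/6800 = 0.2206 (×35); (6800−6100)/6800 = 0.1029 (×28).
Sum of shortfalls = 72.088235; P₁ averages over all N: 72.088235 / 175 = 0.4119.

0.4119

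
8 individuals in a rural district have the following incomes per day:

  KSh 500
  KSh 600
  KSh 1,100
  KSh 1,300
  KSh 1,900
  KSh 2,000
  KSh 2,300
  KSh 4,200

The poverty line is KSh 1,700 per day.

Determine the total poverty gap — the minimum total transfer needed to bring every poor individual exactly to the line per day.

KSh 3,300

Below the line: KSh 500, KSh 600, KSh 1,100, KSh 1,300 (q = 4 of N = 8).
Individual gaps: 1700−500 = 1200; 1700−600 = 1100; 1700−1100 = 600; 1700−1300 = 400.
Aggregate gap = KSh 3,300.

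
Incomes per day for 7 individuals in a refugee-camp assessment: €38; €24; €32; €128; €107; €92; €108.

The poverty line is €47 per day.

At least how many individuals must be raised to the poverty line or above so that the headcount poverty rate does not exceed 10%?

3 of the 7 individuals are poor, so H = 3/7 = 0.429.
A headcount ratio of at most 10% allows at most ⌊0.10 × 7⌋ = 0 poor individuals.
So at least 3 − 0 = 3 must be lifted.

3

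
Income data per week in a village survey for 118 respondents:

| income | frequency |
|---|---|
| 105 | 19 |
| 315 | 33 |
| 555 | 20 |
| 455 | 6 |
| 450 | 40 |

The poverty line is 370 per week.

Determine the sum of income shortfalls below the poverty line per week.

6850

Poor units: 19×105, 33×315 (q = 52 of N = 118).
Individual gaps: 19×(370−105) = 5035; 33×(370−315) = 1815.
Aggregate gap = 6850.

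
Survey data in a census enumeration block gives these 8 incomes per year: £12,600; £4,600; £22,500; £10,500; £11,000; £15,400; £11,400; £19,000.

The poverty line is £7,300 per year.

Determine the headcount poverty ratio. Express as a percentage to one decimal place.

12.5%

1 of the 8 families have income below £7,300.
H = 1/8 = 12.5%.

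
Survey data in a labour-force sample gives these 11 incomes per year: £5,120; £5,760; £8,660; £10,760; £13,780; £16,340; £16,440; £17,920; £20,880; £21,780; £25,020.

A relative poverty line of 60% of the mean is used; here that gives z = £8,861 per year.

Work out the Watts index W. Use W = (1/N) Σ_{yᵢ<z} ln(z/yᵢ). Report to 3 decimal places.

Incomes under z: £5,120, £5,760, £8,660 (q = 3 of N = 11).
Log shortfalls: ln(8861/5120) = 0.5485; ln(8861/5760) = 0.4307; ln(8861/8660) = 0.0229.
W = 1.002172 / 11 = 0.091.

0.091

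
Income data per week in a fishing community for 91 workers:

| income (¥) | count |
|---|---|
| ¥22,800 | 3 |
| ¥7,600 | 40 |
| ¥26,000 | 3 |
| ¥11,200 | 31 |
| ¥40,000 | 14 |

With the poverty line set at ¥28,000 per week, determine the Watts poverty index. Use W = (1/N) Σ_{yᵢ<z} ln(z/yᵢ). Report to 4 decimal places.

Incomes under z: 40×¥7,600, 31×¥11,200, 3×¥22,800, 3×¥26,000 (q = 77 of N = 91).
ln(z/y) terms: ln(28000/7600) = 1.3041 (×40); ln(28000/11200) = 0.9163 (×31); ln(28000/22800) = 0.2054 (×3); ln(28000/26000) = 0.0741 (×3).
W = 81.405919 / 91 = 0.8946.

0.8946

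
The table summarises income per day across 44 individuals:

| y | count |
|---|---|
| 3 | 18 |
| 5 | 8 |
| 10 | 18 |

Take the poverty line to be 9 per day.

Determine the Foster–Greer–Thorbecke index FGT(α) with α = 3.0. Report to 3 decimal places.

0.137

Below z: 18×3, 8×5 (q = 26 of N = 44).
Shortfall ratios: (9−3)/9 = 0.6667 (×18); (9−5)/9 = 0.4444 (×8).
Raised to α = 3.0: 0.29630 (×18); 0.08779 (×8).
Sum = 6.035665; FGT(3.0) = 6.035665 / 44 = 0.137.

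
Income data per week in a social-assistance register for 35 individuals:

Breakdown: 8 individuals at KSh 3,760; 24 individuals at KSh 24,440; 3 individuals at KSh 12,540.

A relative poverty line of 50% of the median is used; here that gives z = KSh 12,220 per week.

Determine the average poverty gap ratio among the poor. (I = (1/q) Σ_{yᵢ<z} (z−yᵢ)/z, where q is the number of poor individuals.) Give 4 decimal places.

0.6923

Below the line: 8×KSh 3,760 (q = 8 of N = 35).
Relative gaps: 0.6923 (×8); sum = 5.538462.
The income-gap ratio divides by q (the poor only): 5.538462 / 8 = 0.6923.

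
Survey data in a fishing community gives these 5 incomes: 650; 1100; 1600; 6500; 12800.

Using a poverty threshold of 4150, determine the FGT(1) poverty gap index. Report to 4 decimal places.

0.4386

Poor units: 650, 1100, 1600 (q = 3 of N = 5).
Normalized shortfalls: (4150−650)/4150 = 0.8434; (4150−1100)/4150 = 0.7349; (4150−1600)/4150 = 0.6145.
Σ = 2.192771. Dividing by the full population N = 5 gives P₁ = 0.4386.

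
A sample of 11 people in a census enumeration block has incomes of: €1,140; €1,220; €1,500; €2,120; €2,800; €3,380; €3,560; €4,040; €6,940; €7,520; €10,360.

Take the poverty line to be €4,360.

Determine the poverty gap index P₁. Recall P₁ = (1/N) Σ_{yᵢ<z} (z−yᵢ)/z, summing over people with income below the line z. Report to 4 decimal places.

0.3153

Incomes under z: €1,140, €1,220, €1,500, €2,120, €2,800, €3,380, €3,560, €4,040 (q = 8 of N = 11).
Shortfall ratios: (4360−1140)/4360 = 0.7385; (4360−1220)/4360 = 0.7202; (4360−1500)/4360 = 0.6560; (4360−2120)/4360 = 0.5138; (4360−2800)/4360 = 0.3578; (4360−3380)/4360 = 0.2248; (4360−3560)/4360 = 0.1835; (4360−4040)/4360 = 0.0734.
Σ = 3.467890. Dividing by the full population N = 11 gives P₁ = 0.3153.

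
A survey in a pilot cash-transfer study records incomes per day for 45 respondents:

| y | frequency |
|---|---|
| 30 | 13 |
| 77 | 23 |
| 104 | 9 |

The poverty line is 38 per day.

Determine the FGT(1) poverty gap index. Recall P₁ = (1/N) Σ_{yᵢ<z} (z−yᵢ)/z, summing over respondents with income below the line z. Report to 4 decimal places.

Below z: 13×30 (q = 13 of N = 45).
Shortfall ratios: (38−30)/38 = 0.2105 (×13).
Σ = 2.736842. Dividing by the full population N = 45 gives P₁ = 0.0608.

0.0608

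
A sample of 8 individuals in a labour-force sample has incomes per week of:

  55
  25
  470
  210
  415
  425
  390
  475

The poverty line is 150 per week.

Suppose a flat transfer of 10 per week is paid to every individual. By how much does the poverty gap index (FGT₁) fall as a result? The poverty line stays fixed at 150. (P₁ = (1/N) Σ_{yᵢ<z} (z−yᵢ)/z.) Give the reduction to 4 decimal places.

0.0167

Before: below the line — 25, 55; poverty gap index (FGT₁) = 0.183333.
After the 10 transfer: below the line — 35, 65; poverty gap index (FGT₁) = 0.166667.
Reduction = 0.183333 − 0.166667 = 0.0167.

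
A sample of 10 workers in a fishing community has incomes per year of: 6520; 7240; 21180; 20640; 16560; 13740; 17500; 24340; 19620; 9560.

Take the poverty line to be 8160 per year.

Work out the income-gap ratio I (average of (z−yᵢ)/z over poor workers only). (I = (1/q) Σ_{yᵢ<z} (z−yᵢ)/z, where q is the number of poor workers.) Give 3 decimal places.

Poor units: 6520, 7240 (q = 2 of N = 10).
Relative gaps: 0.2010, 0.1127; sum = 0.313725.
The income-gap ratio divides by q (the poor only): 0.313725 / 2 = 0.157.

0.157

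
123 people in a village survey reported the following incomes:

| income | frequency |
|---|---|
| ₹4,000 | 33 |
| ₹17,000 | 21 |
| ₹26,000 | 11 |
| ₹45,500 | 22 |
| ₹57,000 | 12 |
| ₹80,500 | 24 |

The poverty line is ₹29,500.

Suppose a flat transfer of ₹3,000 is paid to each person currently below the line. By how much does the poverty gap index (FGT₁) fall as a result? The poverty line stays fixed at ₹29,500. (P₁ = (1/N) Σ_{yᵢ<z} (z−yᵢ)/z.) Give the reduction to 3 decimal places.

0.054

Before: below the line — 33×₹4,000, 21×₹17,000, 11×₹26,000; poverty gap index (FGT₁) = 0.31487.
After the ₹3,000 transfer: below the line — 33×₹7,000, 21×₹20,000, 11×₹29,000; poverty gap index (FGT₁) = 0.26113.
Reduction = 0.31487 − 0.26113 = 0.054.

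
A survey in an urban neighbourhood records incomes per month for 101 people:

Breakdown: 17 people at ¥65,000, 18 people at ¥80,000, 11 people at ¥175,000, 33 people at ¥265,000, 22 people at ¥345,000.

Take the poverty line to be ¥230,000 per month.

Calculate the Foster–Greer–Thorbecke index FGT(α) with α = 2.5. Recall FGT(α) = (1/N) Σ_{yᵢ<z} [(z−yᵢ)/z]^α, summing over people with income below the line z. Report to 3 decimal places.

Incomes under z: 17×¥65,000, 18×¥80,000, 11×¥175,000 (q = 46 of N = 101).
Normalized shortfalls: (230000−65000)/230000 = 0.7174 (×17); (230000−80000)/230000 = 0.6522 (×18); (230000−175000)/230000 = 0.2391 (×11).
Raised to α = 2.5: 0.43590 (×17); 0.34349 (×18); 0.02796 (×11).
Sum = 13.900695; FGT(2.5) = 13.900695 / 101 = 0.138.

0.138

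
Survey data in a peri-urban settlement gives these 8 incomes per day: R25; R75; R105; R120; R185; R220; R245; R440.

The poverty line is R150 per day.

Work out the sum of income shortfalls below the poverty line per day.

R275

Poor units: R25, R75, R105, R120 (q = 4 of N = 8).
Individual gaps: 150−25 = 125; 150−75 = 75; 150−105 = 45; 150−120 = 30.
Aggregate gap = R275.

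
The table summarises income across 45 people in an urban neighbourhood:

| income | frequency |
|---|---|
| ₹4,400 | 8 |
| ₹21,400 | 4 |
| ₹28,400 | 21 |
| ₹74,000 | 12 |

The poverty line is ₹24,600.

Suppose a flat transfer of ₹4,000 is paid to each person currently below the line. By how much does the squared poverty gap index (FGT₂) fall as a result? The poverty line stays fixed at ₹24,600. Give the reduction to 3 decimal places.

0.044

Before: below the line — 8×₹4,400, 4×₹21,400; squared poverty gap index (FGT₂) = 0.12137.
After the ₹4,000 transfer: below the line — 8×₹8,400; squared poverty gap index (FGT₂) = 0.07710.
Reduction = 0.12137 − 0.07710 = 0.044.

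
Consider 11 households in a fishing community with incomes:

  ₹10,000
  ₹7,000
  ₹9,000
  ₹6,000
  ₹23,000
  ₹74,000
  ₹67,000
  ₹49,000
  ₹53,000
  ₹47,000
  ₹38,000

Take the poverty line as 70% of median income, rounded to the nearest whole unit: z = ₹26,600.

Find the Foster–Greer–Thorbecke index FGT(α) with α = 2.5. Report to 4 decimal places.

Poor units: ₹6,000, ₹7,000, ₹9,000, ₹10,000, ₹23,000 (q = 5 of N = 11).
Normalized shortfalls: (26600−6000)/26600 = 0.7744; (26600−7000)/26600 = 0.7368; (26600−9000)/26600 = 0.6617; (26600−10000)/26600 = 0.6241; (26600−23000)/26600 = 0.1353.
Raised to α = 2.5: 0.52779; 0.46605; 0.35610; 0.30766; 0.00674.
Sum = 1.664347; FGT(2.5) = 1.664347 / 11 = 0.1513.

0.1513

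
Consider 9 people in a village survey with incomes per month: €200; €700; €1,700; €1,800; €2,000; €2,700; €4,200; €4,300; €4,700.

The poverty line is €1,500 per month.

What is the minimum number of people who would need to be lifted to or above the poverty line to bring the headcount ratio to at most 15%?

1

2 of the 9 people are poor, so H = 2/9 = 0.222.
A headcount ratio of at most 15% allows at most ⌊0.15 × 9⌋ = 1 poor people.
So at least 2 − 1 = 1 must be lifted.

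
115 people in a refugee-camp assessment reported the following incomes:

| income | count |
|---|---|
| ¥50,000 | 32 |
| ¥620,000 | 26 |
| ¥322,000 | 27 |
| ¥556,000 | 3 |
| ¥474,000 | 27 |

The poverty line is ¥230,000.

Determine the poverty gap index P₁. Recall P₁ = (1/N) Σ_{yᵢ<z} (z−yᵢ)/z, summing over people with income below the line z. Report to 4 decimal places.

Poor units: 32×¥50,000 (q = 32 of N = 115).
Normalized shortfalls: (230000−50000)/230000 = 0.7826 (×32).
Σ = 25.043478. Dividing by the full population N = 115 gives P₁ = 0.2178.

0.2178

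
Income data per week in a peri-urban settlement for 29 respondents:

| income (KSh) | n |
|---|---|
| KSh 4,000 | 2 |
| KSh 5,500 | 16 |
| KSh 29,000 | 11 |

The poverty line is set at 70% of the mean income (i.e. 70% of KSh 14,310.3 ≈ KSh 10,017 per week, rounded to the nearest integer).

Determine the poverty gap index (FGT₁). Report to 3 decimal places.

Below z: 2×KSh 4,000, 16×KSh 5,500 (q = 18 of N = 29).
Gap ratios (z−y)/z: (10017−4000)/10017 = 0.6007 (×2); (10017−5500)/10017 = 0.4509 (×16).
Sum of shortfalls = 8.416292; P₁ averages over all N: 8.416292 / 29 = 0.290.

0.290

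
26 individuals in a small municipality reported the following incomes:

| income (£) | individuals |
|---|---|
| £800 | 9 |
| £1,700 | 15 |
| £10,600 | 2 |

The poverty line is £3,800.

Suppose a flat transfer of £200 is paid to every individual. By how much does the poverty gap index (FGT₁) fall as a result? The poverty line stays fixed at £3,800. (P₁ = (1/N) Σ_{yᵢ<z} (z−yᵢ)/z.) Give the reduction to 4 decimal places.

Before: below the line — 9×£800, 15×£1,700; poverty gap index (FGT₁) = 0.592105.
After the £200 transfer: below the line — 9×£1,000, 15×£1,900; poverty gap index (FGT₁) = 0.543522.
Reduction = 0.592105 − 0.543522 = 0.0486.

0.0486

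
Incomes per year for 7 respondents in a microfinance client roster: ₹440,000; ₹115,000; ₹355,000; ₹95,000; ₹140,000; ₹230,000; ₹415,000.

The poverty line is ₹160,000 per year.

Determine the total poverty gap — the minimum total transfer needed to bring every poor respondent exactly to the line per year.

₹130,000

Below the line: ₹95,000, ₹115,000, ₹140,000 (q = 3 of N = 7).
Individual gaps: 160000−95000 = 65000; 160000−115000 = 45000; 160000−140000 = 20000.
Aggregate gap = ₹130,000.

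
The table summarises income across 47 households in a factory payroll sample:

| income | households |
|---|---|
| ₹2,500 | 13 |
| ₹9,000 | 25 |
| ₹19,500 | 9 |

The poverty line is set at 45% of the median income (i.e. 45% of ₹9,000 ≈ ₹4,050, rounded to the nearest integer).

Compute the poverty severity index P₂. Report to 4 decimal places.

Below z: 13×₹2,500 (q = 13 of N = 47).
Normalized shortfalls: (4050−2500)/4050 = 0.3827 (×13).
Squared: 0.1465 (×13).
Sum = 1.904130; P₂ = 1.904130 / 47 = 0.0405.

0.0405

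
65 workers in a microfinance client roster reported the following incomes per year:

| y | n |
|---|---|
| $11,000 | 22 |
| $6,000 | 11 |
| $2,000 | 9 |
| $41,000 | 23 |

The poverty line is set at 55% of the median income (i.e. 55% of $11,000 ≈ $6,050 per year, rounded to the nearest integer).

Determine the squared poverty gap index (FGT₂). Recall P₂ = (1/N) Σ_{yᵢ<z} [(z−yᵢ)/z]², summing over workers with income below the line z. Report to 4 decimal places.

Below z: 9×$2,000, 11×$6,000 (q = 20 of N = 65).
Shortfall ratios: (6050−2000)/6050 = 0.6694 (×9); (6050−6000)/6050 = 0.0083 (×11).
Squared: 0.4481 (×9); 0.0001 (×11).
Sum = 4.033877; P₂ = 4.033877 / 65 = 0.0621.

0.0621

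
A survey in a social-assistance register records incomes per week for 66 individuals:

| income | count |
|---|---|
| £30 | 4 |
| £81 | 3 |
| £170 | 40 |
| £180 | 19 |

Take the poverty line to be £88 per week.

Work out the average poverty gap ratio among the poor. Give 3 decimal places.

Below the line: 4×£30, 3×£81 (q = 7 of N = 66).
Relative gaps: 0.6591 (×4), 0.0795 (×3); sum = 2.875000.
The income-gap ratio divides by q (the poor only): 2.875000 / 7 = 0.411.

0.411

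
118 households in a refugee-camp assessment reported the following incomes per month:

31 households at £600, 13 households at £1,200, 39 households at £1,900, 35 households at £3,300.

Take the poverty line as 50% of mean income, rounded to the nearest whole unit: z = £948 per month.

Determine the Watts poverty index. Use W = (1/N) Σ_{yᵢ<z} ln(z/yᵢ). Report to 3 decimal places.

0.120

Below the line: 31×£600 (q = 31 of N = 118).
Log gaps: ln(948/600) = 0.4574 (×31).
W = 14.180170 / 118 = 0.120.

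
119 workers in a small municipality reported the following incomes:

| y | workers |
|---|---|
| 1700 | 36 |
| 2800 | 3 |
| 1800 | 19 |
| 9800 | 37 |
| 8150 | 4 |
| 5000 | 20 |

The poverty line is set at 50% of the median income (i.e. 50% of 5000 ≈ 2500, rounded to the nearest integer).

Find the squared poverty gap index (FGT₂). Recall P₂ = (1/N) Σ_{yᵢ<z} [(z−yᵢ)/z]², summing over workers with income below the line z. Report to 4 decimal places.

0.0435

Incomes under z: 36×1700, 19×1800 (q = 55 of N = 119).
Normalized shortfalls: (2500−1700)/2500 = 0.3200 (×36); (2500−1800)/2500 = 0.2800 (×19).
Squared: 0.1024 (×36); 0.0784 (×19).
Sum = 5.176000; P₂ = 5.176000 / 119 = 0.0435.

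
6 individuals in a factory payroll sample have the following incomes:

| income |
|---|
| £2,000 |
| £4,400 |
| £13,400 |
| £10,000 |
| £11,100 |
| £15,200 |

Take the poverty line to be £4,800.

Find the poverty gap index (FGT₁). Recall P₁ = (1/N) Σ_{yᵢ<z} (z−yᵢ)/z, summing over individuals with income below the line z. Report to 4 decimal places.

Incomes under z: £2,000, £4,400 (q = 2 of N = 6).
Relative gaps: (4800−2000)/4800 = 0.5833; (4800−4400)/4800 = 0.0833.
Σ = 0.666667. Dividing by the full population N = 6 gives P₁ = 0.1111.

0.1111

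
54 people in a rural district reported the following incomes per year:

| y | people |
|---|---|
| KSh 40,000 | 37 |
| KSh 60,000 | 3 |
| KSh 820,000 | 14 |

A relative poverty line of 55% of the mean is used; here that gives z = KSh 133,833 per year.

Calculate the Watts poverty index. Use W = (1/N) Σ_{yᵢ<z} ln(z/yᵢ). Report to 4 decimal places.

Below z: 37×KSh 40,000, 3×KSh 60,000 (q = 40 of N = 54).
ln(z/y) terms: ln(133833/40000) = 1.2077 (×37); ln(133833/60000) = 0.8022 (×3).
W = 47.092137 / 54 = 0.8721.

0.8721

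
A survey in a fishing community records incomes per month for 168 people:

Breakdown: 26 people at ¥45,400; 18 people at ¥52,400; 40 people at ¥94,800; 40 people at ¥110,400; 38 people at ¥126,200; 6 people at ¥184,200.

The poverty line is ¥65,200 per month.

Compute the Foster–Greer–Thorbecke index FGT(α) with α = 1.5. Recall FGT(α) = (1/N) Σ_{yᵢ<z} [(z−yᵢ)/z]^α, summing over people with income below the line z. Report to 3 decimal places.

Below the line: 26×¥45,400, 18×¥52,400 (q = 44 of N = 168).
Relative gaps: (65200−45400)/65200 = 0.3037 (×26); (65200−52400)/65200 = 0.1963 (×18).
Raised to α = 1.5: 0.16735 (×26); 0.08698 (×18).
Sum = 5.916834; FGT(1.5) = 5.916834 / 168 = 0.035.

0.035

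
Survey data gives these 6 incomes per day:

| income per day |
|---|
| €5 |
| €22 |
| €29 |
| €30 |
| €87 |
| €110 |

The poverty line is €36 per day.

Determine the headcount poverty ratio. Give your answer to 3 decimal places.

4 of the 6 individuals have income below €36.
H = 4/6 = 0.667.

0.667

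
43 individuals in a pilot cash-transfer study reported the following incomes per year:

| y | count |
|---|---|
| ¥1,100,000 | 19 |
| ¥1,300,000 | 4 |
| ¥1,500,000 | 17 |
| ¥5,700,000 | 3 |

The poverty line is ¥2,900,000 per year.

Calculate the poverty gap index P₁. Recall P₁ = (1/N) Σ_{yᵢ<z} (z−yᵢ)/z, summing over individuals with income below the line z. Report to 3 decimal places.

Below z: 19×¥1,100,000, 4×¥1,300,000, 17×¥1,500,000 (q = 40 of N = 43).
Normalized shortfalls: (2900000−1100000)/2900000 = 0.6207 (×19); (2900000−1300000)/2900000 = 0.5517 (×4); (2900000−1500000)/2900000 = 0.4828 (×17).
Sum of shortfalls = 22.206897; P₁ averages over all N: 22.206897 / 43 = 0.516.

0.516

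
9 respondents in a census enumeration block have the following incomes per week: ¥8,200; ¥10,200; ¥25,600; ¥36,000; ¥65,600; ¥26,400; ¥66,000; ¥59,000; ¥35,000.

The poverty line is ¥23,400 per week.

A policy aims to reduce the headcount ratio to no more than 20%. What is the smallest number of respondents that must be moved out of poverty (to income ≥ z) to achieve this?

1

Currently q = 2 of N = 9 are below the line (H = 0.222).
A headcount ratio of at most 20% allows at most ⌊0.20 × 9⌋ = 1 poor respondents.
So at least 2 − 1 = 1 must be lifted.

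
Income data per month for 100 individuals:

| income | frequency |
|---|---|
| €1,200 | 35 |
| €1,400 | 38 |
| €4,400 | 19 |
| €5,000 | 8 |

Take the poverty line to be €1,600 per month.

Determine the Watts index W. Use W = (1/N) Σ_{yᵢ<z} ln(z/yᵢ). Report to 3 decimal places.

Below z: 35×€1,200, 38×€1,400 (q = 73 of N = 100).
ln(z/y) terms: ln(1600/1200) = 0.2877 (×35); ln(1600/1400) = 0.1335 (×38).
W = 15.143065 / 100 = 0.151.

0.151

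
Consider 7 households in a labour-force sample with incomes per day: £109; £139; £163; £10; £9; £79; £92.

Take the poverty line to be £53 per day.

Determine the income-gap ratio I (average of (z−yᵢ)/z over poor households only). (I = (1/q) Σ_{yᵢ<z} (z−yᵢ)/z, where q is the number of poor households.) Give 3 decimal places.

0.821

Below z: £9, £10 (q = 2 of N = 7).
Relative gaps: 0.8302, 0.8113; sum = 1.641509.
The income-gap ratio divides by q (the poor only): 1.641509 / 2 = 0.821.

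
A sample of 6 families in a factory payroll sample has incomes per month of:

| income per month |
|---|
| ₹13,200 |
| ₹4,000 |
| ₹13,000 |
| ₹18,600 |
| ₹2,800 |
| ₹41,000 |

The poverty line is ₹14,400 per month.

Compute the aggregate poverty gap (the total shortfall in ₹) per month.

Poor units: ₹2,800, ₹4,000, ₹13,000, ₹13,200 (q = 4 of N = 6).
Individual gaps: 14400−2800 = 11600; 14400−4000 = 10400; 14400−13000 = 1400; 14400−13200 = 1200.
Aggregate gap = ₹24,600.

₹24,600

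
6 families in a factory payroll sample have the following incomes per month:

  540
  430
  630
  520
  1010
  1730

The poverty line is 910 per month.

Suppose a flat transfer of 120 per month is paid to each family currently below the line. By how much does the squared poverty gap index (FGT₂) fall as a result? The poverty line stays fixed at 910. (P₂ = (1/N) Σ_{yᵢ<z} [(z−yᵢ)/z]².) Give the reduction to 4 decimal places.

Before: below the line — 430, 520, 540, 630; squared poverty gap index (FGT₂) = 0.120316.
After the 120 transfer: below the line — 550, 640, 660, 750; squared poverty gap index (FGT₂) = 0.058487.
Reduction = 0.120316 − 0.058487 = 0.0618.

0.0618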